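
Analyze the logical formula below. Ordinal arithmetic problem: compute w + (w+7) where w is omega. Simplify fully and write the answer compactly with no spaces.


Compute w + (w+7).
Ordinal + is associative but NOT commutative; for finite n>0, n + w = w but w + n stays w+n.
w + (w+7) = (w+w) + 7 = w*2+7.
Result = w*2+7

w*2+7


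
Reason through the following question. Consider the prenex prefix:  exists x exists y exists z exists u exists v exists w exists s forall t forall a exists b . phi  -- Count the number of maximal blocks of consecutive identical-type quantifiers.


Quantifier-type sequence: E E E E E E E A A E  (A=forall, E=exists)
Group into maximal same-type runs:
  Ex7 | Ax2 | Ex1
Number of blocks = 3

3


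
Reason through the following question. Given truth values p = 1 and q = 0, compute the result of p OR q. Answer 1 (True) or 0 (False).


p = 1, q = 0
Operation: p OR q
Evaluate: 1 OR 0 = 1

1


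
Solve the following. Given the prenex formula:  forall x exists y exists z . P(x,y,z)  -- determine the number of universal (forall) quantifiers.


Quantifier prefix: forall x exists y exists z
Mark each quantifier type:
  U E E
Universal count = 1, Existential count = 2
Asked for universal (forall) quantifiers: 1

1


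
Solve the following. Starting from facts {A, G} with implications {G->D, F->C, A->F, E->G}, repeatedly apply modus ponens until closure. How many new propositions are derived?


Initial facts: {A, G}
Apply modus ponens to closure:
  G and G->D  =>  D
  A and A->F  =>  F
  F and F->C  =>  C
Final known: {A, C, D, F, G}
New propositions: {C, D, F}
Count = 3

3


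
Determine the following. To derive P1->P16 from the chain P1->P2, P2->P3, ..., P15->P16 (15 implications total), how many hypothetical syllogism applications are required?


With 15 implications in a chain connecting 16 propositions:
P1->P2, P2->P3, ..., P15->P16
Steps needed = (number of implications) - 1 = 15 - 1 = 14

14


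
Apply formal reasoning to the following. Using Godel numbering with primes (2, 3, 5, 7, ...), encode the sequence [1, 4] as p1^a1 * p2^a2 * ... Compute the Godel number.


Encode each element as an exponent of the corresponding prime:
  2^1 = 2
  3^4 = 81
Product = 2 * 81 = 162

162


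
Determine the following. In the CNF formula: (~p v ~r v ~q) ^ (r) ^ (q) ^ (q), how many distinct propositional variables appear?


Identify each variable that appears in the formula.
Variables found: p, q, r
Count = 3

3


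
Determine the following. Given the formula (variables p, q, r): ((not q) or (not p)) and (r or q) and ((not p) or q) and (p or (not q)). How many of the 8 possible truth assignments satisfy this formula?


Evaluate all 8 assignments for p, q, r:
p=0, q=0, r=0: 0
p=0, q=0, r=1: 1
p=0, q=1, r=0: 0
p=0, q=1, r=1: 0
p=1, q=0, r=0: 0
p=1, q=0, r=1: 0
p=1, q=1, r=0: 0
p=1, q=1, r=1: 0
Satisfying count = 1

1


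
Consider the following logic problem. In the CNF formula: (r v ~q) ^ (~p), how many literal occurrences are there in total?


Counting literals in each clause:
Clause 1: 2 literal(s)
Clause 2: 1 literal(s)
Total = 3

3


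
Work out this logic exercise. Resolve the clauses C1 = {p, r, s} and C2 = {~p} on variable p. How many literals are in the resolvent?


Remove p from C1 and ~p from C2.
C1 remainder: {r, s}
C2 remainder: {}
Union (resolvent): {r, s}
Resolvent has 2 literal(s).

2


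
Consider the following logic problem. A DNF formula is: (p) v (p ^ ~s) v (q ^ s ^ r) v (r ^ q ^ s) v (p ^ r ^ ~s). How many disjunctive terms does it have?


A DNF formula is a disjunction of terms (conjunctions).
Terms are separated by v.
Counting the disjuncts: 5 terms.

5


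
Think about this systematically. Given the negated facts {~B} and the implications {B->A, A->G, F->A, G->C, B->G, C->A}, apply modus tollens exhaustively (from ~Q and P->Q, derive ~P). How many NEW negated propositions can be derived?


Initial negated facts: {~B}
Apply modus tollens to closure:
  (no implication fires)
Final negated: {~B}
New negations: {(none)}
Count = 0

0


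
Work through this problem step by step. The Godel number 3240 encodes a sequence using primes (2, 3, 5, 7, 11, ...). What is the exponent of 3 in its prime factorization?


Factorize 3240 by dividing by 3 repeatedly.
Division steps: 3 divides 3240 exactly 4 time(s).
Exponent of 3 = 4

4


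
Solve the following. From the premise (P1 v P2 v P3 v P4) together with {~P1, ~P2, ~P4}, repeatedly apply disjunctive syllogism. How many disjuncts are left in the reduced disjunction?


Original disjuncts (4): P1, P2, P3, P4
Negated (eliminate): ~P1, ~P2, ~P4
Remaining disjuncts: P3
Count = 4 - 3 = 1

1


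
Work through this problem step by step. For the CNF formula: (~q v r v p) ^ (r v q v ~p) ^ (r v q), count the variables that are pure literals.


Check each variable for pure literal status:
p: mixed (not pure)
q: mixed (not pure)
r: pure positive
Pure literal count = 1

1


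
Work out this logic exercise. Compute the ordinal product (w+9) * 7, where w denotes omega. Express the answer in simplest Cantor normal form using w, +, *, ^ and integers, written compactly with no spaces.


Compute (w+9) * 7.
Ordinal * is associative and left-distributive over +, but NOT commutative; for finite n>1, n*w = w but w*n stays w*n.
(w+9) * 7 = (w+9) repeated 7 times. Each intermediate +9 is absorbed by the following w; only the last survives: w*7+9.
Result = w*7+9

w*7+9


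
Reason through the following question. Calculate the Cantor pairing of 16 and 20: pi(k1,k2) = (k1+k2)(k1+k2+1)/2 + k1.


k1 + k2 = 36
(k1+k2)(k1+k2+1)/2 = 36 * 37 / 2 = 666
pi = 666 + 16 = 682

682


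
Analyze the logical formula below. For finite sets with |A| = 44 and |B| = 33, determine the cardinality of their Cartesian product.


The Cartesian product A x B contains all ordered pairs (a, b).
|A x B| = |A| * |B| = 44 * 33 = 1452

1452


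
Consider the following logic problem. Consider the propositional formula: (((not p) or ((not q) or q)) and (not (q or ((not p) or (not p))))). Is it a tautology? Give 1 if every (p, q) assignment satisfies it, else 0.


Check all 4 assignments:
p=0, q=0: 0
p=0, q=1: 0
p=1, q=0: 1
p=1, q=1: 0
Satisfying count = 1/4.
Tautology iff count = 4: no.

0


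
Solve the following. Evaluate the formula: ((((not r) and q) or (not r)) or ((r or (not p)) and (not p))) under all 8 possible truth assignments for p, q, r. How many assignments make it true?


Check all 8 assignments:
p=0, q=0, r=0: 1
p=0, q=0, r=1: 1
p=0, q=1, r=0: 1
p=0, q=1, r=1: 1
p=1, q=0, r=0: 1
p=1, q=0, r=1: 0
p=1, q=1, r=0: 1
p=1, q=1, r=1: 0
Count of True = 6

6


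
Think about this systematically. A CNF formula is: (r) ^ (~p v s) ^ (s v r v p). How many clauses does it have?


A CNF formula is a conjunction of clauses.
Clauses are separated by ^.
Counting the conjuncts: 3 clauses.

3


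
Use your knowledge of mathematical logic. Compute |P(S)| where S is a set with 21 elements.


The power set of a set with n elements has 2^n elements.
|P(S)| = 2^21 = 2097152

2097152


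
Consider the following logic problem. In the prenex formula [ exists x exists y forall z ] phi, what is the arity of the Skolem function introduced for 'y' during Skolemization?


Quantifier prefix: exists x exists y forall z
'y' is existentially quantified at position 2.
No universal quantifiers precede it.
Skolem function arity = 0 (a Skolem constant)

0


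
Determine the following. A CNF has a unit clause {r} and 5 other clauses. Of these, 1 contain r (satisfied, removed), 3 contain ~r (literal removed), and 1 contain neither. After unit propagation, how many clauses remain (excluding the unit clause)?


Satisfied (removed): 1
Shortened (remain): 3
Unchanged (remain): 1
Remaining = 3 + 1 = 4

4


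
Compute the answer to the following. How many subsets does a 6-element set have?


The power set of a set with n elements has 2^n elements.
|P(S)| = 2^6 = 64

64


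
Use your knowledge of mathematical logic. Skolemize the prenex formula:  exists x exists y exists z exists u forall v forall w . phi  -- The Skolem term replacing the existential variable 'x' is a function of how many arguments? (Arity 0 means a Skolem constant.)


Quantifier prefix: exists x exists y exists z exists u forall v forall w
'x' is existentially quantified at position 1.
No universal quantifiers precede it.
Skolem function arity = 0 (a Skolem constant)

0


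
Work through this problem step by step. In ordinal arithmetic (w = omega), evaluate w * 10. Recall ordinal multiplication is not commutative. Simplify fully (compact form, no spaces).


Compute w * 10.
Ordinal * is associative and left-distributive over +, but NOT commutative; for finite n>1, n*w = w but w*n stays w*n.
w * 10 means 10 copies of w concatenated: w*10.
Result = w*10

w*10


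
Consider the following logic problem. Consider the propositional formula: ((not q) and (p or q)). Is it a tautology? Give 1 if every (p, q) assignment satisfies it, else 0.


Check all 4 assignments:
p=0, q=0: 0
p=0, q=1: 0
p=1, q=0: 1
p=1, q=1: 0
Satisfying count = 1/4.
Tautology iff count = 4: no.

0


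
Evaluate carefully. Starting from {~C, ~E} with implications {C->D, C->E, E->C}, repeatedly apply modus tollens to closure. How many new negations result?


Initial negated facts: {~C, ~E}
Apply modus tollens to closure:
  (no implication fires)
Final negated: {~C, ~E}
New negations: {(none)}
Count = 0

0


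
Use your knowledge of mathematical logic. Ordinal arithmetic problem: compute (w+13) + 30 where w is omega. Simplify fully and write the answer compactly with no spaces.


Compute (w+13) + 30.
Ordinal + is associative but NOT commutative; for finite n>0, n + w = w but w + n stays w+n.
By associativity: (w+13) + 30 = w + (13+30) = w+43.
Result = w+43

w+43


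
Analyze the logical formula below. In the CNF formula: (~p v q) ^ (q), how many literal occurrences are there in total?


Counting literals in each clause:
Clause 1: 2 literal(s)
Clause 2: 1 literal(s)
Total = 3

3


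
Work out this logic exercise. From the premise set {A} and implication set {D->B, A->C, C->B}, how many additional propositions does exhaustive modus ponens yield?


Initial facts: {A}
Apply modus ponens to closure:
  A and A->C  =>  C
  C and C->B  =>  B
Final known: {A, B, C}
New propositions: {B, C}
Count = 2

2


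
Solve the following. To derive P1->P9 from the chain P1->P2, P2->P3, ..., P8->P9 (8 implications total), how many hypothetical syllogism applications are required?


With 8 implications in a chain connecting 9 propositions:
P1->P2, P2->P3, ..., P8->P9
Steps needed = (number of implications) - 1 = 8 - 1 = 7

7


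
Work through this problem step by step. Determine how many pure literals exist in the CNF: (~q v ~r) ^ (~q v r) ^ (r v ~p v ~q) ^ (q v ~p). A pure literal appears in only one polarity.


Check each variable for pure literal status:
p: pure negative
q: mixed (not pure)
r: mixed (not pure)
Pure literal count = 1

1


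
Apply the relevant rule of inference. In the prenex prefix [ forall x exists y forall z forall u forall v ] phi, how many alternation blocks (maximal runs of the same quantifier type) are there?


Quantifier-type sequence: A E A A A  (A=forall, E=exists)
Group into maximal same-type runs:
  Ax1 | Ex1 | Ax3
Number of blocks = 3

3


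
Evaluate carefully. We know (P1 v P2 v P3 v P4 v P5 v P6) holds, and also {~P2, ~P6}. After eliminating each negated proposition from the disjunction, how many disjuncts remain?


Original disjuncts (6): P1, P2, P3, P4, P5, P6
Negated (eliminate): ~P2, ~P6
Remaining disjuncts: P1, P3, P4, P5
Count = 6 - 2 = 4

4


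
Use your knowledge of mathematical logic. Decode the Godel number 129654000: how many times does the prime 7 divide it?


Factorize 129654000 by dividing by 7 repeatedly.
Division steps: 7 divides 129654000 exactly 4 time(s).
Exponent of 7 = 4

4


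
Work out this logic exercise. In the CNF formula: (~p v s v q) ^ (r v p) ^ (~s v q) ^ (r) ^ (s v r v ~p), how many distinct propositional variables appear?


Identify each variable that appears in the formula.
Variables found: p, q, r, s
Count = 4

4


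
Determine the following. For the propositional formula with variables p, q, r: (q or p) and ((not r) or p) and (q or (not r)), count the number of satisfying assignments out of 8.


Evaluate all 8 assignments for p, q, r:
p=0, q=0, r=0: 0
p=0, q=0, r=1: 0
p=0, q=1, r=0: 1
p=0, q=1, r=1: 0
p=1, q=0, r=0: 1
p=1, q=0, r=1: 0
p=1, q=1, r=0: 1
p=1, q=1, r=1: 1
Satisfying count = 4

4


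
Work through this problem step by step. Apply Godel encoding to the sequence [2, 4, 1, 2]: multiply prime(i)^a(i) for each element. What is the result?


Encode each element as an exponent of the corresponding prime:
  2^2 = 4
  3^4 = 81
  5^1 = 5
  7^2 = 49
Product = 4 * 81 * 5 * 49 = 79380

79380


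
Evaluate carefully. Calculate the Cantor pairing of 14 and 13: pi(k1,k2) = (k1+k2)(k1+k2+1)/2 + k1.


k1 + k2 = 27
(k1+k2)(k1+k2+1)/2 = 27 * 28 / 2 = 378
pi = 378 + 14 = 392

392


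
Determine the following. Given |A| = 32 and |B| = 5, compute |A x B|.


The Cartesian product A x B contains all ordered pairs (a, b).
|A x B| = |A| * |B| = 32 * 5 = 160

160


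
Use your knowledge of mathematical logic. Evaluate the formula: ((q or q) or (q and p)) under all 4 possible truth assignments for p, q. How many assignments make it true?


Check all 4 assignments:
p=0, q=0: 0
p=0, q=1: 1
p=1, q=0: 0
p=1, q=1: 1
Count of True = 2

2


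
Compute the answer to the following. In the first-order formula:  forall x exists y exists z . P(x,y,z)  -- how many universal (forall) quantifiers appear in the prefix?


Quantifier prefix: forall x exists y exists z
Mark each quantifier type:
  U E E
Universal count = 1, Existential count = 2
Asked for universal (forall) quantifiers: 1

1


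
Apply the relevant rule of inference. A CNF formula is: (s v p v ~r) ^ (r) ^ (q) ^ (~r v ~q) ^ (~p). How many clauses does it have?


A CNF formula is a conjunction of clauses.
Clauses are separated by ^.
Counting the conjuncts: 5 clauses.

5


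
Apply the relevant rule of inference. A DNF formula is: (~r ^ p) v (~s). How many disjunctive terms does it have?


A DNF formula is a disjunction of terms (conjunctions).
Terms are separated by v.
Counting the disjuncts: 2 terms.

2


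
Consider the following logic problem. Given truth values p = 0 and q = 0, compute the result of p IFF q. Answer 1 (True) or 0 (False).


p = 0, q = 0
Operation: p IFF q
Evaluate: 0 IFF 0 = 1

1


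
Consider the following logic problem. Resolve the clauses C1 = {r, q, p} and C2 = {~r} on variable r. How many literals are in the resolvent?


Remove r from C1 and ~r from C2.
C1 remainder: {q, p}
C2 remainder: {}
Union (resolvent): {p, q}
Resolvent has 2 literal(s).

2


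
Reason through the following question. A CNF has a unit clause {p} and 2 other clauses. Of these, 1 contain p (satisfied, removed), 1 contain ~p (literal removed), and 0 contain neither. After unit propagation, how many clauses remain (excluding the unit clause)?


Satisfied (removed): 1
Shortened (remain): 1
Unchanged (remain): 0
Remaining = 1 + 0 = 1

1


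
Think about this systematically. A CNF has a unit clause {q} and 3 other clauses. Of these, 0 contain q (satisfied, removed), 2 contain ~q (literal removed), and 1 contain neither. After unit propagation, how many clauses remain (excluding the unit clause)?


Satisfied (removed): 0
Shortened (remain): 2
Unchanged (remain): 1
Remaining = 2 + 1 = 3

3


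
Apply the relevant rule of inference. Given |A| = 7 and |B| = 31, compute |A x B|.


The Cartesian product A x B contains all ordered pairs (a, b).
|A x B| = |A| * |B| = 7 * 31 = 217

217


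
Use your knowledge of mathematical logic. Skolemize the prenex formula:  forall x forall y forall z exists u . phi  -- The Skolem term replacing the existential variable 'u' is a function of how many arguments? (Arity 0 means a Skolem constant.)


Quantifier prefix: forall x forall y forall z exists u
'u' is existentially quantified at position 4.
Universal variables preceding it: x, y, z
Skolem function arity = 3

3


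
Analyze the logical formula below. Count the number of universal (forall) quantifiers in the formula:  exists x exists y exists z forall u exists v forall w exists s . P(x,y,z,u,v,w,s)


Quantifier prefix: exists x exists y exists z forall u exists v forall w exists s
Mark each quantifier type:
  E E E U E U E
Universal count = 2, Existential count = 5
Asked for universal (forall) quantifiers: 2

2


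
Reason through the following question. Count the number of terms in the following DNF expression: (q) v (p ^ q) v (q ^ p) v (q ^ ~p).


A DNF formula is a disjunction of terms (conjunctions).
Terms are separated by v.
Counting the disjuncts: 4 terms.

4


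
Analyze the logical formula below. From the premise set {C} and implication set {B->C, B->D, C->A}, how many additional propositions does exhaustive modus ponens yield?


Initial facts: {C}
Apply modus ponens to closure:
  C and C->A  =>  A
Final known: {A, C}
New propositions: {A}
Count = 1

1


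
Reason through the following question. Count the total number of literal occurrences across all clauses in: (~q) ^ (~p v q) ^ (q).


Counting literals in each clause:
Clause 1: 1 literal(s)
Clause 2: 2 literal(s)
Clause 3: 1 literal(s)
Total = 4

4


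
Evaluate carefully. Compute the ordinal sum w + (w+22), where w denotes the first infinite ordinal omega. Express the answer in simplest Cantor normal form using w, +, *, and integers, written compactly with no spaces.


Compute w + (w+22).
Ordinal + is associative but NOT commutative; for finite n>0, n + w = w but w + n stays w+n.
w + (w+22) = (w+w) + 22 = w*2+22.
Result = w*2+22

w*2+22


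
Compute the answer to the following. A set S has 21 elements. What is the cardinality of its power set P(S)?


The power set of a set with n elements has 2^n elements.
|P(S)| = 2^21 = 2097152

2097152


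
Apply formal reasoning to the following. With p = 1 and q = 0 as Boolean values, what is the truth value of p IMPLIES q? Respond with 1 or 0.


p = 1, q = 0
Operation: p IMPLIES q
Evaluate: 1 IMPLIES 0 = 0

0


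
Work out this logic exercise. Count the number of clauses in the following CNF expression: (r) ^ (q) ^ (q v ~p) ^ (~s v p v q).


A CNF formula is a conjunction of clauses.
Clauses are separated by ^.
Counting the conjuncts: 4 clauses.

4


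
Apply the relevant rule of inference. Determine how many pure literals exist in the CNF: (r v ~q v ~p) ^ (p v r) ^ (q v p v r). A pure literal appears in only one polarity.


Check each variable for pure literal status:
p: mixed (not pure)
q: mixed (not pure)
r: pure positive
Pure literal count = 1

1


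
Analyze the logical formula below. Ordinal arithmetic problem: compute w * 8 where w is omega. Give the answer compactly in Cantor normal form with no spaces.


Compute w * 8.
Ordinal * is associative and left-distributive over +, but NOT commutative; for finite n>1, n*w = w but w*n stays w*n.
w * 8 means 8 copies of w concatenated: w*8.
Result = w*8

w*8


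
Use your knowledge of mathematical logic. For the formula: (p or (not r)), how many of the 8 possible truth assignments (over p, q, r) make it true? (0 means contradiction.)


Check all 8 assignments:
p=0, q=0, r=0: 1
p=0, q=0, r=1: 0
p=0, q=1, r=0: 1
p=0, q=1, r=1: 0
p=1, q=0, r=0: 1
p=1, q=0, r=1: 1
p=1, q=1, r=0: 1
p=1, q=1, r=1: 1
Count of True = 6

6


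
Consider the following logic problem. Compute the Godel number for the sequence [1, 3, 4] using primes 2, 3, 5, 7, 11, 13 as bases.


Encode each element as an exponent of the corresponding prime:
  2^1 = 2
  3^3 = 27
  5^4 = 625
Product = 2 * 27 * 625 = 33750

33750


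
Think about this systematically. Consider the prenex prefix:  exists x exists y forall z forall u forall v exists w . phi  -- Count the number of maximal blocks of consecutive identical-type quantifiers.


Quantifier-type sequence: E E A A A E  (A=forall, E=exists)
Group into maximal same-type runs:
  Ex2 | Ax3 | Ex1
Number of blocks = 3

3


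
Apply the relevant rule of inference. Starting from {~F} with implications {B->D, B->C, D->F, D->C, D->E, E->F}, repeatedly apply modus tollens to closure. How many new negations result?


Initial negated facts: {~F}
Apply modus tollens to closure:
  ~F and D->F  =>  ~D
  ~F and E->F  =>  ~E
  ~D and B->D  =>  ~B
Final negated: {~B, ~D, ~E, ~F}
New negations: {~B, ~D, ~E}
Count = 3

3


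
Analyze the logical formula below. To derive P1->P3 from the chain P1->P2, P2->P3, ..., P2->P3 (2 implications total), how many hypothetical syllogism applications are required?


With 2 implications in a chain connecting 3 propositions:
P1->P2, P2->P3, ..., P2->P3
Steps needed = (number of implications) - 1 = 2 - 1 = 1

1


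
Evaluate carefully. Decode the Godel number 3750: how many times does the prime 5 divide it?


Factorize 3750 by dividing by 5 repeatedly.
Division steps: 5 divides 3750 exactly 4 time(s).
Exponent of 5 = 4

4


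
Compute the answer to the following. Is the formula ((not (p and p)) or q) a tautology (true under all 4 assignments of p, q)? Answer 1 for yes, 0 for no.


Check all 4 assignments:
p=0, q=0: 1
p=0, q=1: 1
p=1, q=0: 0
p=1, q=1: 1
Satisfying count = 3/4.
Tautology iff count = 4: no.

0


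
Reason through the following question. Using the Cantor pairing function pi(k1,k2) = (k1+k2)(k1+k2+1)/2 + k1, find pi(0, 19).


k1 + k2 = 19
(k1+k2)(k1+k2+1)/2 = 19 * 20 / 2 = 190
pi = 190 + 0 = 190

190


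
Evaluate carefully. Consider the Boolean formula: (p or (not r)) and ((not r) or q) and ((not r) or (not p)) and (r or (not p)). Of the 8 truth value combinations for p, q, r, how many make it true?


Evaluate all 8 assignments for p, q, r:
p=0, q=0, r=0: 1
p=0, q=0, r=1: 0
p=0, q=1, r=0: 1
p=0, q=1, r=1: 0
p=1, q=0, r=0: 0
p=1, q=0, r=1: 0
p=1, q=1, r=0: 0
p=1, q=1, r=1: 0
Satisfying count = 2

2


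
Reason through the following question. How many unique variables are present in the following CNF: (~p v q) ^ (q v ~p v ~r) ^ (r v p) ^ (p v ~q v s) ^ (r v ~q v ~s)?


Identify each variable that appears in the formula.
Variables found: p, q, r, s
Count = 4

4


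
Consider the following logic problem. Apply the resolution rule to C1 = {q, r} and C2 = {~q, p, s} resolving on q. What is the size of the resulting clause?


Remove q from C1 and ~q from C2.
C1 remainder: {r}
C2 remainder: {p, s}
Union (resolvent): {p, r, s}
Resolvent has 3 literal(s).

3


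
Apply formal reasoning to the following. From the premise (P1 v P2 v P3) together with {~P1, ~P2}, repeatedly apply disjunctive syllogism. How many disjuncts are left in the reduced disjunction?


Original disjuncts (3): P1, P2, P3
Negated (eliminate): ~P1, ~P2
Remaining disjuncts: P3
Count = 3 - 2 = 1

1


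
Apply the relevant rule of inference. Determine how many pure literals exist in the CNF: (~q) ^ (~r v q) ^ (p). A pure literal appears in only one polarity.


Check each variable for pure literal status:
p: pure positive
q: mixed (not pure)
r: pure negative
Pure literal count = 2

2


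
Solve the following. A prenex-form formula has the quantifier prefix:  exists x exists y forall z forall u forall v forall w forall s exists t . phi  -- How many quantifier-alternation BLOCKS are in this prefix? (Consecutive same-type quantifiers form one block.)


Quantifier-type sequence: E E A A A A A E  (A=forall, E=exists)
Group into maximal same-type runs:
  Ex2 | Ax5 | Ex1
Number of blocks = 3

3


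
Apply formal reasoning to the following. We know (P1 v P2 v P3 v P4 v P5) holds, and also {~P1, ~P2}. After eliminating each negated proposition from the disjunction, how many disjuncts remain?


Original disjuncts (5): P1, P2, P3, P4, P5
Negated (eliminate): ~P1, ~P2
Remaining disjuncts: P3, P4, P5
Count = 5 - 2 = 3

3


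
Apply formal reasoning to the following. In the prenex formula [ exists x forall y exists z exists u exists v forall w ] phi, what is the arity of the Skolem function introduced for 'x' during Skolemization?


Quantifier prefix: exists x forall y exists z exists u exists v forall w
'x' is existentially quantified at position 1.
No universal quantifiers precede it.
Skolem function arity = 0 (a Skolem constant)

0


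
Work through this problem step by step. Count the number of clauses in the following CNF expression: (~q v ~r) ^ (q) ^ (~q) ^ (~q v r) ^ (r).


A CNF formula is a conjunction of clauses.
Clauses are separated by ^.
Counting the conjuncts: 5 clauses.

5


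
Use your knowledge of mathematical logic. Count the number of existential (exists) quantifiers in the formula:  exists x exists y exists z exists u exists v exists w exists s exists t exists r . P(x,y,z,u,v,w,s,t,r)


Quantifier prefix: exists x exists y exists z exists u exists v exists w exists s exists t exists r
Mark each quantifier type:
  E E E E E E E E E
Universal count = 0, Existential count = 9
Asked for existential (exists) quantifiers: 9

9


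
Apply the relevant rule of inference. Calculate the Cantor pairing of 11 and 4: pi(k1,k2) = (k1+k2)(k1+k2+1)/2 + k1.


k1 + k2 = 15
(k1+k2)(k1+k2+1)/2 = 15 * 16 / 2 = 120
pi = 120 + 11 = 131

131


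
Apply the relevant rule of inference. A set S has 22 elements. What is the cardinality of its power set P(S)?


The power set of a set with n elements has 2^n elements.
|P(S)| = 2^22 = 4194304

4194304


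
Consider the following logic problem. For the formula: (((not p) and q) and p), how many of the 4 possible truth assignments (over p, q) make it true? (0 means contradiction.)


Check all 4 assignments:
p=0, q=0: 0
p=0, q=1: 0
p=1, q=0: 0
p=1, q=1: 0
Count of True = 0

0


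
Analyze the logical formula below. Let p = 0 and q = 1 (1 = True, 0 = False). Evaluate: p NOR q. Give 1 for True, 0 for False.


p = 0, q = 1
Operation: p NOR q
Evaluate: 0 NOR 1 = 0

0


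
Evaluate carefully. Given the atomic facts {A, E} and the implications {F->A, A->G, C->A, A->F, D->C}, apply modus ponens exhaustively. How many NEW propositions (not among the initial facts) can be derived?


Initial facts: {A, E}
Apply modus ponens to closure:
  A and A->G  =>  G
  A and A->F  =>  F
Final known: {A, E, F, G}
New propositions: {F, G}
Count = 2

2


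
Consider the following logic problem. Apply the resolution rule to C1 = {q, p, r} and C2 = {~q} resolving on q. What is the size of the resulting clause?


Remove q from C1 and ~q from C2.
C1 remainder: {p, r}
C2 remainder: {}
Union (resolvent): {p, r}
Resolvent has 2 literal(s).

2


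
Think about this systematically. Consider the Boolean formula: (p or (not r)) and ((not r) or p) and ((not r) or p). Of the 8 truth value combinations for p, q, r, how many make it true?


Evaluate all 8 assignments for p, q, r:
p=0, q=0, r=0: 1
p=0, q=0, r=1: 0
p=0, q=1, r=0: 1
p=0, q=1, r=1: 0
p=1, q=0, r=0: 1
p=1, q=0, r=1: 1
p=1, q=1, r=0: 1
p=1, q=1, r=1: 1
Satisfying count = 6

6


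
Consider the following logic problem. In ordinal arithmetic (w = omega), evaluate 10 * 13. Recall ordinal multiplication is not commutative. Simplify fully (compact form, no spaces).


Compute 10 * 13.
Ordinal * is associative and left-distributive over +, but NOT commutative; for finite n>1, n*w = w but w*n stays w*n.
Both finite; ordinal * agrees with natural *: 10 * 13 = 130.
Result = 130

130


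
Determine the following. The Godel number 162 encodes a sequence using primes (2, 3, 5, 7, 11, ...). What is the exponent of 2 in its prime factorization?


Factorize 162 by dividing by 2 repeatedly.
Division steps: 2 divides 162 exactly 1 time(s).
Exponent of 2 = 1

1


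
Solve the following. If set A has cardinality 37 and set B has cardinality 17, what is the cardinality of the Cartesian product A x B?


The Cartesian product A x B contains all ordered pairs (a, b).
|A x B| = |A| * |B| = 37 * 17 = 629

629


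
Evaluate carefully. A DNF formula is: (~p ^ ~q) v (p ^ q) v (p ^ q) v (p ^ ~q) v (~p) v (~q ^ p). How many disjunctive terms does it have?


A DNF formula is a disjunction of terms (conjunctions).
Terms are separated by v.
Counting the disjuncts: 6 terms.

6


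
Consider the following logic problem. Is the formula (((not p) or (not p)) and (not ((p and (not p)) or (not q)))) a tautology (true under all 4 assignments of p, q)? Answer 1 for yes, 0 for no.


Check all 4 assignments:
p=0, q=0: 0
p=0, q=1: 1
p=1, q=0: 0
p=1, q=1: 0
Satisfying count = 1/4.
Tautology iff count = 4: no.

0


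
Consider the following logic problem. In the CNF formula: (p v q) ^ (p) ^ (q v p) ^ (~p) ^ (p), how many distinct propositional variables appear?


Identify each variable that appears in the formula.
Variables found: p, q
Count = 2

2


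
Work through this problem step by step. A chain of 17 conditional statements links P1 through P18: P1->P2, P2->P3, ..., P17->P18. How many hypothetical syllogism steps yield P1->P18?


With 17 implications in a chain connecting 18 propositions:
P1->P2, P2->P3, ..., P17->P18
Steps needed = (number of implications) - 1 = 17 - 1 = 16

16


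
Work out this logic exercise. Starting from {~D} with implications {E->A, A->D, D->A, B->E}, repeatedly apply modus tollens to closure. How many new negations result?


Initial negated facts: {~D}
Apply modus tollens to closure:
  ~D and A->D  =>  ~A
  ~A and E->A  =>  ~E
  ~E and B->E  =>  ~B
Final negated: {~A, ~B, ~D, ~E}
New negations: {~A, ~B, ~E}
Count = 3

3


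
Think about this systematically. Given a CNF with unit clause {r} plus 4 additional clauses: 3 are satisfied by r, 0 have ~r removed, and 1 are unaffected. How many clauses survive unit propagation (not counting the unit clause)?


Satisfied (removed): 3
Shortened (remain): 0
Unchanged (remain): 1
Remaining = 0 + 1 = 1

1


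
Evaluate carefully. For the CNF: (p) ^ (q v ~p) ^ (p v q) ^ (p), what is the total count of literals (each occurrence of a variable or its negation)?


Counting literals in each clause:
Clause 1: 1 literal(s)
Clause 2: 2 literal(s)
Clause 3: 2 literal(s)
Clause 4: 1 literal(s)
Total = 6

6


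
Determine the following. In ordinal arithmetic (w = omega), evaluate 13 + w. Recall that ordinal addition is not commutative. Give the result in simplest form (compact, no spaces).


Compute 13 + w.
Ordinal + is associative but NOT commutative; for finite n>0, n + w = w but w + n stays w+n.
Any finite left addend is absorbed by w on the right: 13 + w = w.
Result = w

w


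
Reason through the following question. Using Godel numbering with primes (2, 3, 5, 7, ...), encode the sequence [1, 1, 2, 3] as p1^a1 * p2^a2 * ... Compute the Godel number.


Encode each element as an exponent of the corresponding prime:
  2^1 = 2
  3^1 = 3
  5^2 = 25
  7^3 = 343
Product = 2 * 3 * 25 * 343 = 51450

51450


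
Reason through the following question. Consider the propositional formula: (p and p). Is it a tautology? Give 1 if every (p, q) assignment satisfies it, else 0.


Check all 4 assignments:
p=0, q=0: 0
p=0, q=1: 0
p=1, q=0: 1
p=1, q=1: 1
Satisfying count = 2/4.
Tautology iff count = 4: no.

0


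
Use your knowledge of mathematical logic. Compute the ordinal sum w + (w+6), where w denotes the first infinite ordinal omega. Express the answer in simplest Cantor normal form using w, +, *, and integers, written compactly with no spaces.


Compute w + (w+6).
Ordinal + is associative but NOT commutative; for finite n>0, n + w = w but w + n stays w+n.
w + (w+6) = (w+w) + 6 = w*2+6.
Result = w*2+6

w*2+6


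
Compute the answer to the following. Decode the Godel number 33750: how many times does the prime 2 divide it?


Factorize 33750 by dividing by 2 repeatedly.
Division steps: 2 divides 33750 exactly 1 time(s).
Exponent of 2 = 1

1


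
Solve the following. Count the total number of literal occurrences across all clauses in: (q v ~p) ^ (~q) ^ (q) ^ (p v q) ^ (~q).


Counting literals in each clause:
Clause 1: 2 literal(s)
Clause 2: 1 literal(s)
Clause 3: 1 literal(s)
Clause 4: 2 literal(s)
Clause 5: 1 literal(s)
Total = 7

7


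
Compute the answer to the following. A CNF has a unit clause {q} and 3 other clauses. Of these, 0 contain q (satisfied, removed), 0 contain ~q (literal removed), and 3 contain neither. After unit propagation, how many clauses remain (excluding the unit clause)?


Satisfied (removed): 0
Shortened (remain): 0
Unchanged (remain): 3
Remaining = 0 + 3 = 3

3


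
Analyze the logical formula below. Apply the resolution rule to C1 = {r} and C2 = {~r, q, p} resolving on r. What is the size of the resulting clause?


Remove r from C1 and ~r from C2.
C1 remainder: {}
C2 remainder: {q, p}
Union (resolvent): {p, q}
Resolvent has 2 literal(s).

2


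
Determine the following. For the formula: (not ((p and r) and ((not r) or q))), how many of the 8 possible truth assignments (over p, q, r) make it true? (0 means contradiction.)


Check all 8 assignments:
p=0, q=0, r=0: 1
p=0, q=0, r=1: 1
p=0, q=1, r=0: 1
p=0, q=1, r=1: 1
p=1, q=0, r=0: 1
p=1, q=0, r=1: 1
p=1, q=1, r=0: 1
p=1, q=1, r=1: 0
Count of True = 7

7


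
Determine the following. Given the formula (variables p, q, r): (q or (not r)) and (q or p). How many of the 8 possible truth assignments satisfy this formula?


Evaluate all 8 assignments for p, q, r:
p=0, q=0, r=0: 0
p=0, q=0, r=1: 0
p=0, q=1, r=0: 1
p=0, q=1, r=1: 1
p=1, q=0, r=0: 1
p=1, q=0, r=1: 0
p=1, q=1, r=0: 1
p=1, q=1, r=1: 1
Satisfying count = 5

5


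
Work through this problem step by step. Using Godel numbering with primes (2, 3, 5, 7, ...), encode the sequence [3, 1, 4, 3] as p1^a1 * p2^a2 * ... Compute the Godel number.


Encode each element as an exponent of the corresponding prime:
  2^3 = 8
  3^1 = 3
  5^4 = 625
  7^3 = 343
Product = 8 * 3 * 625 * 343 = 5145000

5145000


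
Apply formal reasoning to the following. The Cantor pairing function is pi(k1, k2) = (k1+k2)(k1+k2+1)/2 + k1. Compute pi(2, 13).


k1 + k2 = 15
(k1+k2)(k1+k2+1)/2 = 15 * 16 / 2 = 120
pi = 120 + 2 = 122

122


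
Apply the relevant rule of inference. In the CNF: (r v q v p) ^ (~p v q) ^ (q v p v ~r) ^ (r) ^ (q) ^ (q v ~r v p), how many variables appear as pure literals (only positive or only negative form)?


Check each variable for pure literal status:
p: mixed (not pure)
q: pure positive
r: mixed (not pure)
Pure literal count = 1

1


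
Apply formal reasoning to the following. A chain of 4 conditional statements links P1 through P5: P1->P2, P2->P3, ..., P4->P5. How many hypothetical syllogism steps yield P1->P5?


With 4 implications in a chain connecting 5 propositions:
P1->P2, P2->P3, ..., P4->P5
Steps needed = (number of implications) - 1 = 4 - 1 = 3

3


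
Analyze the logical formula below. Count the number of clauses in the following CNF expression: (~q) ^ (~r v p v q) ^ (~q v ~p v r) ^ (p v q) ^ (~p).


A CNF formula is a conjunction of clauses.
Clauses are separated by ^.
Counting the conjuncts: 5 clauses.

5


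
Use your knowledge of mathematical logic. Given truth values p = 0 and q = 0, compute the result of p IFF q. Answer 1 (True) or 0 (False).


p = 0, q = 0
Operation: p IFF q
Evaluate: 0 IFF 0 = 1

1


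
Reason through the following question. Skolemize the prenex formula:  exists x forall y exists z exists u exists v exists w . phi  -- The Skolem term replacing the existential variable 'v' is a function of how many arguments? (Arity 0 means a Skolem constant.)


Quantifier prefix: exists x forall y exists z exists u exists v exists w
'v' is existentially quantified at position 5.
Universal variables preceding it: y
Skolem function arity = 1

1


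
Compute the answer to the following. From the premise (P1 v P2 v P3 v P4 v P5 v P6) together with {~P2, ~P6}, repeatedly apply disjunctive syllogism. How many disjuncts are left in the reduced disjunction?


Original disjuncts (6): P1, P2, P3, P4, P5, P6
Negated (eliminate): ~P2, ~P6
Remaining disjuncts: P1, P3, P4, P5
Count = 6 - 2 = 4

4


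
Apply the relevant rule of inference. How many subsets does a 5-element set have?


The power set of a set with n elements has 2^n elements.
|P(S)| = 2^5 = 32

32


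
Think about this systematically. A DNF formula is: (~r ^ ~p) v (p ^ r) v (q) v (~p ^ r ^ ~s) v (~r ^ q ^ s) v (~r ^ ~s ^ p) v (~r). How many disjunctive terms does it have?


A DNF formula is a disjunction of terms (conjunctions).
Terms are separated by v.
Counting the disjuncts: 7 terms.

7


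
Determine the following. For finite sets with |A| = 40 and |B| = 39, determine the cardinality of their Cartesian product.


The Cartesian product A x B contains all ordered pairs (a, b).
|A x B| = |A| * |B| = 40 * 39 = 1560

1560


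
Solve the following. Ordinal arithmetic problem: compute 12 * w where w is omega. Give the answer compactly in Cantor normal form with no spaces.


Compute 12 * w.
Ordinal * is associative and left-distributive over +, but NOT commutative; for finite n>1, n*w = w but w*n stays w*n.
For finite n>0, n * w = sup{n*k : k<w} = w. So 12 * w = w.
Result = w

w


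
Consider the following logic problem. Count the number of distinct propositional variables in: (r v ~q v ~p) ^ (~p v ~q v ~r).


Identify each variable that appears in the formula.
Variables found: p, q, r
Count = 3

3


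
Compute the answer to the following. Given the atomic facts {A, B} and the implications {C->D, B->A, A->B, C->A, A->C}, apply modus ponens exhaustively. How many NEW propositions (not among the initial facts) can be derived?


Initial facts: {A, B}
Apply modus ponens to closure:
  A and A->C  =>  C
  C and C->D  =>  D
Final known: {A, B, C, D}
New propositions: {C, D}
Count = 2

2


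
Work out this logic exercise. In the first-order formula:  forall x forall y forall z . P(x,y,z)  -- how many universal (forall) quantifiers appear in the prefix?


Quantifier prefix: forall x forall y forall z
Mark each quantifier type:
  U U U
Universal count = 3, Existential count = 0
Asked for universal (forall) quantifiers: 3

3


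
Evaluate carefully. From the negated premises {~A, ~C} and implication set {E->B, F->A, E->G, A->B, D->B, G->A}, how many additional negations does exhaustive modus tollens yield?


Initial negated facts: {~A, ~C}
Apply modus tollens to closure:
  ~A and F->A  =>  ~F
  ~A and G->A  =>  ~G
  ~G and E->G  =>  ~E
Final negated: {~A, ~C, ~E, ~F, ~G}
New negations: {~E, ~F, ~G}
Count = 3

3


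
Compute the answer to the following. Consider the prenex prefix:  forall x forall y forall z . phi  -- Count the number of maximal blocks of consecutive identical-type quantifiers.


Quantifier-type sequence: A A A  (A=forall, E=exists)
Group into maximal same-type runs:
  Ax3
Number of blocks = 1

1


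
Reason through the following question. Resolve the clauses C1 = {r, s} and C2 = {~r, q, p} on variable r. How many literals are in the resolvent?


Remove r from C1 and ~r from C2.
C1 remainder: {s}
C2 remainder: {q, p}
Union (resolvent): {p, q, s}
Resolvent has 3 literal(s).

3


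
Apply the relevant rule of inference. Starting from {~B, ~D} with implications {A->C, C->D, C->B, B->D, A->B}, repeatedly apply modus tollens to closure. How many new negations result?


Initial negated facts: {~B, ~D}
Apply modus tollens to closure:
  ~D and C->D  =>  ~C
  ~B and A->B  =>  ~A
Final negated: {~A, ~B, ~C, ~D}
New negations: {~A, ~C}
Count = 2

2


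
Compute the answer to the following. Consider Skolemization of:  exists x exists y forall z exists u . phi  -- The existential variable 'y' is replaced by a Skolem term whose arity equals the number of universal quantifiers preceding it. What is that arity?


Quantifier prefix: exists x exists y forall z exists u
'y' is existentially quantified at position 2.
No universal quantifiers precede it.
Skolem function arity = 0 (a Skolem constant)

0
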